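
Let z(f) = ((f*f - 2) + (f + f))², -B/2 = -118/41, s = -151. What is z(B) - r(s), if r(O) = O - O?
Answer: 5138882596/2825761 ≈ 1818.6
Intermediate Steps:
r(O) = 0
B = 236/41 (B = -(-236)/41 = -2*(-118/41) = 236/41 ≈ 5.7561)
z(f) = (-2 + f² + 2*f)² (z(f) = ((f² - 2) + 2*f)² = ((-2 + f²) + 2*f)² = (-2 + f² + 2*f)²)
z(B) - r(s) = (-2 + (236/41)² + 2*(236/41))² - 1*0 = (-2 + 55696/1681 + 472/41)² + 0 = (71686/1681)² + 0 = 5138882596/2825761 + 0 = 5138882596/2825761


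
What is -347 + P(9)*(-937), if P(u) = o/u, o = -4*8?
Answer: 26861/9 ≈ 2984.6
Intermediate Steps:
o = -32 (o = -1*32 = -32)
P(u) = -32/u
-347 + P(9)*(-937) = -347 - 32/9*(-937) = -347 + 29984/9 = 26861/9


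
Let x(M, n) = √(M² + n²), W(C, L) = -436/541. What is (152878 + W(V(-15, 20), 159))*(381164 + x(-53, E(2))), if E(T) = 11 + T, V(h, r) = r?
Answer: 31524763998168/541 + 82706562*√2978/541 ≈ 5.8280e+10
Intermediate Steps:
W(C, L) = -436/541 (W(C, L) = -436*1/541 = -436/541)
(152878 + W(V(-15, 20), 159))*(381164 + x(-53, E(2))) = (152878 - 436/541)*(381164 + √((-53)² + (11 + 2)²)) = 82706562*(381164 + √(2809 + 13²))/541 = 82706562*(381164 + √(2809 + 169))/541 = 82706562*(381164 + √2978)/541 = 31524763998168/541 + 82706562*√2978/541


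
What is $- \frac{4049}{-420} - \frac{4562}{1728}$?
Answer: $\frac{211693}{30240} \approx 7.0004$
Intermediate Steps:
$- \frac{4049}{-420} - \frac{4562}{1728} = \left(-4049\right) \left(- \frac{1}{420}\right) - \frac{2281}{864} = \frac{4049}{420} - \frac{2281}{864} = \frac{211693}{30240}$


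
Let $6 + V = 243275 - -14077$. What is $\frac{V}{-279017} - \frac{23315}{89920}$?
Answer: $- \frac{5929166735}{5017841728} \approx -1.1816$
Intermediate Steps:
$V = 257346$ ($V = -6 + \left(243275 - -14077\right) = -6 + \left(243275 + 14077\right) = -6 + 257352 = 257346$)
$\frac{V}{-279017} - \frac{23315}{89920} = \frac{257346}{-279017} - \frac{23315}{89920} = 257346 \left(- \frac{1}{279017}\right) - \frac{4663}{17984} = - \frac{257346}{279017} - \frac{4663}{17984} = - \frac{5929166735}{5017841728}$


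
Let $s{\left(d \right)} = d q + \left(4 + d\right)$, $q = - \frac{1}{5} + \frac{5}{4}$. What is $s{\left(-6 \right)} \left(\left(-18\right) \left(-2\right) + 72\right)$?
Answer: $- \frac{4482}{5} \approx -896.4$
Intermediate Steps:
$q = \frac{21}{20}$ ($q = \left(-1\right) \frac{1}{5} + 5 \cdot \frac{1}{4} = - \frac{1}{5} + \frac{5}{4} = \frac{21}{20} \approx 1.05$)
$s{\left(d \right)} = 4 + \frac{41 d}{20}$ ($s{\left(d \right)} = d \frac{21}{20} + \left(4 + d\right) = \frac{21 d}{20} + \left(4 + d\right) = 4 + \frac{41 d}{20}$)
$s{\left(-6 \right)} \left(\left(-18\right) \left(-2\right) + 72\right) = \left(4 + \frac{41}{20} \left(-6\right)\right) \left(\left(-18\right) \left(-2\right) + 72\right) = \left(4 - \frac{123}{10}\right) \left(36 + 72\right) = \left(- \frac{83}{10}\right) 108 = - \frac{4482}{5}$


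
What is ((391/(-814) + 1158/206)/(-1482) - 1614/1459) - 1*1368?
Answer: -248200912867091/181286358396 ≈ -1369.1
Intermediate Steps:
((391/(-814) + 1158/206)/(-1482) - 1614/1459) - 1*1368 = ((391*(-1/814) + 1158*(1/206))*(-1/1482) - 1614*1/1459) - 1368 = ((-391/814 + 579/103)*(-1/1482) - 1614/1459) - 1368 = ((431033/83842)*(-1/1482) - 1614/1459) - 1368 = (-431033/124253844 - 1614/1459) - 1368 = -201174581363/181286358396 - 1368 = -248200912867091/181286358396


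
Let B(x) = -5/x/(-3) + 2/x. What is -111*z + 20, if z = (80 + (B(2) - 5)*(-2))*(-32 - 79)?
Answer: 1063733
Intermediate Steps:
B(x) = 11/(3*x) (B(x) = -5/x*(-⅓) + 2/x = 5/(3*x) + 2/x = 11/(3*x))
z = -9583 (z = (80 + ((11/3)/2 - 5)*(-2))*(-32 - 79) = (80 + ((11/3)*(½) - 5)*(-2))*(-111) = (80 + (11/6 - 5)*(-2))*(-111) = (80 - 19/6*(-2))*(-111) = (80 + 19/3)*(-111) = (259/3)*(-111) = -9583)
-111*z + 20 = -111*(-9583) + 20 = 1063713 + 20 = 1063733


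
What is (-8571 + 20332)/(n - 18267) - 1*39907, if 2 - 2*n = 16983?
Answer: -2135646627/53515 ≈ -39907.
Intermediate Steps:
n = -16981/2 (n = 1 - ½*16983 = 1 - 16983/2 = -16981/2 ≈ -8490.5)
(-8571 + 20332)/(n - 18267) - 1*39907 = (-8571 + 20332)/(-16981/2 - 18267) - 1*39907 = 11761/(-53515/2) - 39907 = 11761*(-2/53515) - 39907 = -23522/53515 - 39907 = -2135646627/53515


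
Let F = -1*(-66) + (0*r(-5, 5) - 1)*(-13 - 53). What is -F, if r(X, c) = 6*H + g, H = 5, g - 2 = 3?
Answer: -132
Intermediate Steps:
g = 5 (g = 2 + 3 = 5)
r(X, c) = 35 (r(X, c) = 6*5 + 5 = 30 + 5 = 35)
F = 132 (F = -1*(-66) + (0*35 - 1)*(-13 - 53) = 66 + (0 - 1)*(-66) = 66 - 1*(-66) = 66 + 66 = 132)
-F = -1*132 = -132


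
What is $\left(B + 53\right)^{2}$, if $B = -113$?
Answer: $3600$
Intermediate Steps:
$\left(B + 53\right)^{2} = \left(-113 + 53\right)^{2} = \left(-60\right)^{2} = 3600$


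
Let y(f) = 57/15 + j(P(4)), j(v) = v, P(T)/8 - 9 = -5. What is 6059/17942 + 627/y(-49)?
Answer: 57332731/3211618 ≈ 17.852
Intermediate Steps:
P(T) = 32 (P(T) = 72 + 8*(-5) = 72 - 40 = 32)
y(f) = 179/5 (y(f) = 57/15 + 32 = 57*(1/15) + 32 = 19/5 + 32 = 179/5)
6059/17942 + 627/y(-49) = 6059/17942 + 627/(179/5) = 6059*(1/17942) + 627*(5/179) = 6059/17942 + 3135/179 = 57332731/3211618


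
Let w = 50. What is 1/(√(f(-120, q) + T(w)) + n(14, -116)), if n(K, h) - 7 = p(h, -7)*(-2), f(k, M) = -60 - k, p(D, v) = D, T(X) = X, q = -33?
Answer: 239/57011 - √110/57011 ≈ 0.0040082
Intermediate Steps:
n(K, h) = 7 - 2*h (n(K, h) = 7 + h*(-2) = 7 - 2*h)
1/(√(f(-120, q) + T(w)) + n(14, -116)) = 1/(√((-60 - 1*(-120)) + 50) + (7 - 2*(-116))) = 1/(√((-60 + 120) + 50) + (7 + 232)) = 1/(√(60 + 50) + 239) = 1/(√110 + 239) = 1/(239 + √110)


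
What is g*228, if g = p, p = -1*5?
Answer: -1140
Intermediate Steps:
p = -5
g = -5
g*228 = -5*228 = -1140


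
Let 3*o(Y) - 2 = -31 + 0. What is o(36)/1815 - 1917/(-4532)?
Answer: 936967/2243340 ≈ 0.41767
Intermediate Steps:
o(Y) = -29/3 (o(Y) = 2/3 + (-31 + 0)/3 = 2/3 + (1/3)*(-31) = 2/3 - 31/3 = -29/3)
o(36)/1815 - 1917/(-4532) = -29/3/1815 - 1917/(-4532) = -29/3*1/1815 - 1917*(-1/4532) = -29/5445 + 1917/4532 = 936967/2243340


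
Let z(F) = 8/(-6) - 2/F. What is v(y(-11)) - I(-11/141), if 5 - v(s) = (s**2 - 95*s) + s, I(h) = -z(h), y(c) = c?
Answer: -37148/33 ≈ -1125.7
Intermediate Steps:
z(F) = -4/3 - 2/F (z(F) = 8*(-1/6) - 2/F = -4/3 - 2/F)
I(h) = 4/3 + 2/h (I(h) = -(-4/3 - 2/h) = 4/3 + 2/h)
v(s) = 5 - s**2 + 94*s (v(s) = 5 - ((s**2 - 95*s) + s) = 5 - (s**2 - 94*s) = 5 + (-s**2 + 94*s) = 5 - s**2 + 94*s)
v(y(-11)) - I(-11/141) = (5 - 1*(-11)**2 + 94*(-11)) - (4/3 + 2/((-11/141))) = (5 - 1*121 - 1034) - (4/3 + 2/((-11*1/141))) = (5 - 121 - 1034) - (4/3 + 2/(-11/141)) = -1150 - (4/3 + 2*(-141/11)) = -1150 - (4/3 - 282/11) = -1150 - 1*(-802/33) = -1150 + 802/33 = -37148/33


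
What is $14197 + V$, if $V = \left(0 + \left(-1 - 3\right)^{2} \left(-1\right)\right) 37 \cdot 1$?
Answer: $13605$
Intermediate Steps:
$V = -592$ ($V = \left(0 + \left(-4\right)^{2} \left(-1\right)\right) 37 \cdot 1 = \left(0 + 16 \left(-1\right)\right) 37 \cdot 1 = \left(0 - 16\right) 37 \cdot 1 = \left(-16\right) 37 \cdot 1 = \left(-592\right) 1 = -592$)
$14197 + V = 14197 - 592 = 13605$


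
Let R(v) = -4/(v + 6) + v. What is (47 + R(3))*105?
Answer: 15610/3 ≈ 5203.3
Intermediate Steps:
R(v) = v - 4/(6 + v) (R(v) = -4/(6 + v) + v = v - 4/(6 + v))
(47 + R(3))*105 = (47 + (-4 + 3² + 6*3)/(6 + 3))*105 = (47 + (-4 + 9 + 18)/9)*105 = (47 + (⅑)*23)*105 = (47 + 23/9)*105 = (446/9)*105 = 15610/3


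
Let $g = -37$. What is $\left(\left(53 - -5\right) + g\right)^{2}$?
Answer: $441$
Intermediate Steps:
$\left(\left(53 - -5\right) + g\right)^{2} = \left(\left(53 - -5\right) - 37\right)^{2} = \left(\left(53 + 5\right) - 37\right)^{2} = \left(58 - 37\right)^{2} = 21^{2} = 441$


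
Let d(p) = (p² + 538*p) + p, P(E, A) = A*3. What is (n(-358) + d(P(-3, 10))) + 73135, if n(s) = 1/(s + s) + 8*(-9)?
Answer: 64535227/716 ≈ 90133.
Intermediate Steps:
P(E, A) = 3*A
d(p) = p² + 539*p
n(s) = -72 + 1/(2*s) (n(s) = 1/(2*s) - 72 = -72 + 1/(2*s))
(n(-358) + d(P(-3, 10))) + 73135 = ((-72 + (½)/(-358)) + (3*10)*(539 + 3*10)) + 73135 = ((-72 + (½)*(-1/358)) + 30*(539 + 30)) + 73135 = ((-72 - 1/716) + 30*569) + 73135 = (-51553/716 + 17070) + 73135 = 12170567/716 + 73135 = 64535227/716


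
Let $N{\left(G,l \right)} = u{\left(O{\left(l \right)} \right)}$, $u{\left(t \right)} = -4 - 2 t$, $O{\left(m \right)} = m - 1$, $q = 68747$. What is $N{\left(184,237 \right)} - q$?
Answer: $-69223$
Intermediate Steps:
$O{\left(m \right)} = -1 + m$ ($O{\left(m \right)} = m - 1 = -1 + m$)
$N{\left(G,l \right)} = -2 - 2 l$ ($N{\left(G,l \right)} = -4 - 2 \left(-1 + l\right) = -4 - \left(-2 + 2 l\right) = -2 - 2 l$)
$N{\left(184,237 \right)} - q = \left(-2 - 474\right) - 68747 = -476 - 68747 = -69223$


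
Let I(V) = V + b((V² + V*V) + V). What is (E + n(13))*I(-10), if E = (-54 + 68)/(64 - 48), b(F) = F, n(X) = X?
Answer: 4995/2 ≈ 2497.5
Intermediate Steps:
I(V) = 2*V + 2*V² (I(V) = V + ((V² + V*V) + V) = V + ((V² + V²) + V) = V + (2*V² + V) = V + (V + 2*V²) = 2*V + 2*V²)
E = 7/8 (E = 14/16 = 14*(1/16) = 7/8 ≈ 0.87500)
(E + n(13))*I(-10) = (7/8 + 13)*(2*(-10)*(1 - 10)) = 111*(2*(-10)*(-9))/8 = (111/8)*180 = 4995/2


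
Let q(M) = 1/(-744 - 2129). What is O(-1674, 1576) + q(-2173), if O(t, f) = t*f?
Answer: -7579617553/2873 ≈ -2.6382e+6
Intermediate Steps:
O(t, f) = f*t
q(M) = -1/2873 (q(M) = 1/(-2873) = -1/2873)
O(-1674, 1576) + q(-2173) = 1576*(-1674) - 1/2873 = -2638224 - 1/2873 = -7579617553/2873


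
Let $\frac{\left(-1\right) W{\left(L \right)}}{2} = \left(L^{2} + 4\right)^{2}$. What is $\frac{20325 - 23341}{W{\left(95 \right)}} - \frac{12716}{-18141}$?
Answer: $\frac{1036671802784}{1478905858581} \approx 0.70097$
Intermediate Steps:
$W{\left(L \right)} = - 2 \left(4 + L^{2}\right)^{2}$ ($W{\left(L \right)} = - 2 \left(L^{2} + 4\right)^{2} = - 2 \left(4 + L^{2}\right)^{2}$)
$\frac{20325 - 23341}{W{\left(95 \right)}} - \frac{12716}{-18141} = \frac{20325 - 23341}{\left(-2\right) \left(4 + 95^{2}\right)^{2}} - \frac{12716}{-18141} = - \frac{3016}{\left(-2\right) \left(4 + 9025\right)^{2}} - - \frac{12716}{18141} = - \frac{3016}{\left(-2\right) 9029^{2}} + \frac{12716}{18141} = - \frac{3016}{\left(-2\right) 81522841} + \frac{12716}{18141} = - \frac{3016}{-163045682} + \frac{12716}{18141} = \left(-3016\right) \left(- \frac{1}{163045682}\right) + \frac{12716}{18141} = \frac{1508}{81522841} + \frac{12716}{18141} = \frac{1036671802784}{1478905858581}$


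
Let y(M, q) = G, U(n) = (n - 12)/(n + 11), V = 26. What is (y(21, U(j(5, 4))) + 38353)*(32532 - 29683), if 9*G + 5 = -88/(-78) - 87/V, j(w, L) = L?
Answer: 76704319307/702 ≈ 1.0927e+8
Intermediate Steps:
U(n) = (-12 + n)/(11 + n)
G = -563/702 (G = -5/9 + (-88/(-78) - 87/26)/9 = -5/9 + (-88*(-1/78) - 87*1/26)/9 = -5/9 + (44/39 - 87/26)/9 = -5/9 + (1/9)*(-173/78) = -5/9 - 173/702 = -563/702 ≈ -0.80199)
y(M, q) = -563/702
(y(21, U(j(5, 4))) + 38353)*(32532 - 29683) = (-563/702 + 38353)*(32532 - 29683) = (26923243/702)*2849 = 76704319307/702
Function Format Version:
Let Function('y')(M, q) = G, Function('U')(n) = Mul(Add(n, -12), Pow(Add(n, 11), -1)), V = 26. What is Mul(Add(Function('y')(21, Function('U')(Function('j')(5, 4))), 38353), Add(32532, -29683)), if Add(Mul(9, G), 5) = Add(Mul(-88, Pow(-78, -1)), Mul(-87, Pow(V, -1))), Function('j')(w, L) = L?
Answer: Rational(76704319307, 702) ≈ 1.0927e+8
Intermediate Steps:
Function('U')(n) = Mul(Pow(Add(11, n), -1), Add(-12, n)) (Function('U')(n) = Mul(Add(-12, n), Pow(Add(11, n), -1)) = Mul(Pow(Add(11, n), -1), Add(-12, n)))
G = Rational(-563, 702) (G = Add(Rational(-5, 9), Mul(Rational(1, 9), Add(Mul(-88, Pow(-78, -1)), Mul(-87, Pow(26, -1))))) = Add(Rational(-5, 9), Mul(Rational(1, 9), Add(Mul(-88, Rational(-1, 78)), Mul(-87, Rational(1, 26))))) = Add(Rational(-5, 9), Mul(Rational(1, 9), Add(Rational(44, 39), Rational(-87, 26)))) = Add(Rational(-5, 9), Mul(Rational(1, 9), Rational(-173, 78))) = Add(Rational(-5, 9), Rational(-173, 702)) = Rational(-563, 702) ≈ -0.80199)
Function('y')(M, q) = Rational(-563, 702)
Mul(Add(Function('y')(21, Function('U')(Function('j')(5, 4))), 38353), Add(32532, -29683)) = Mul(Add(Rational(-563, 702), 38353), Add(32532, -29683)) = Mul(Rational(26923243, 702), 2849) = Rational(76704319307, 702)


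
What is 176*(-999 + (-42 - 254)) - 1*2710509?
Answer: -2938429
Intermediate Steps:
176*(-999 + (-42 - 254)) - 1*2710509 = 176*(-999 - 296) - 2710509 = 176*(-1295) - 2710509 = -227920 - 2710509 = -2938429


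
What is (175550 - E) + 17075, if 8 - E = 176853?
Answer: 369470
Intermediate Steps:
E = -176845 (E = 8 - 1*176853 = 8 - 176853 = -176845)
(175550 - E) + 17075 = (175550 - 1*(-176845)) + 17075 = (175550 + 176845) + 17075 = 352395 + 17075 = 369470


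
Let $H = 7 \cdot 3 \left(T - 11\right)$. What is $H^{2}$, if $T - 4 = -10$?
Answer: $127449$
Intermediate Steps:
$T = -6$ ($T = 4 - 10 = -6$)
$H = -357$ ($H = 7 \cdot 3 \left(-6 - 11\right) = 21 \left(-17\right) = -357$)
$H^{2} = \left(-357\right)^{2} = 127449$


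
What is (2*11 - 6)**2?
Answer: 256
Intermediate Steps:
(2*11 - 6)**2 = (22 - 6)**2 = 16**2 = 256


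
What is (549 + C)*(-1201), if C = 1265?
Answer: -2178614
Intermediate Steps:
(549 + C)*(-1201) = (549 + 1265)*(-1201) = 1814*(-1201) = -2178614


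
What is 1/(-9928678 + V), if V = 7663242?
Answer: -1/2265436 ≈ -4.4142e-7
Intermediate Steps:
1/(-9928678 + V) = 1/(-9928678 + 7663242) = 1/(-2265436) = -1/2265436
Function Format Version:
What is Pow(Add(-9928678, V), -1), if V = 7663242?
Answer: Rational(-1, 2265436) ≈ -4.4142e-7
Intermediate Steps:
Pow(Add(-9928678, V), -1) = Pow(Add(-9928678, 7663242), -1) = Pow(-2265436, -1) = Rational(-1, 2265436)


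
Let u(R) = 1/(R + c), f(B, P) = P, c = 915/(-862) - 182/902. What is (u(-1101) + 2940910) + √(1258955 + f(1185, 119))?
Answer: 1260233073914028/428518069 + √1259074 ≈ 2.9420e+6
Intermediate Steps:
c = -491107/388762 (c = 915*(-1/862) - 182*1/902 = -915/862 - 91/451 = -491107/388762 ≈ -1.2633)
u(R) = 1/(-491107/388762 + R) (u(R) = 1/(R - 491107/388762) = 1/(-491107/388762 + R))
(u(-1101) + 2940910) + √(1258955 + f(1185, 119)) = (388762/(-491107 + 388762*(-1101)) + 2940910) + √(1258955 + 119) = (388762/(-491107 - 428026962) + 2940910) + √1259074 = (388762/(-428518069) + 2940910) + √1259074 = (388762*(-1/428518069) + 2940910) + √1259074 = (-388762/428518069 + 2940910) + √1259074 = 1260233073914028/428518069 + √1259074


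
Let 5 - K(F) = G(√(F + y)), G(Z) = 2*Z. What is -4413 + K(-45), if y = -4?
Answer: -4408 - 14*I ≈ -4408.0 - 14.0*I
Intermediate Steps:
K(F) = 5 - 2*√(-4 + F) (K(F) = 5 - 2*√(F - 4) = 5 - 2*√(-4 + F))
-4413 + K(-45) = -4413 + (5 - 2*√(-4 - 45)) = -4413 + (5 - 14*I) = -4408 - 14*I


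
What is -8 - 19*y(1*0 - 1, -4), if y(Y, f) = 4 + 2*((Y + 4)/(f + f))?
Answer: -279/4 ≈ -69.750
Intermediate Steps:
y(Y, f) = 4 + (4 + Y)/f (y(Y, f) = 4 + 2*((4 + Y)/((2*f))) = 4 + 2*((4 + Y)*(1/(2*f))) = 4 + 2*((4 + Y)/(2*f)) = 4 + (4 + Y)/f)
-8 - 19*y(1*0 - 1, -4) = -8 - 19*(4 + (1*0 - 1) + 4*(-4))/(-4) = -8 - (-19)*(4 + (0 - 1) - 16)/4 = -8 - (-19)*(4 - 1 - 16)/4 = -8 - (-19)*(-13)/4 = -8 - 19*13/4 = -8 - 247/4 = -279/4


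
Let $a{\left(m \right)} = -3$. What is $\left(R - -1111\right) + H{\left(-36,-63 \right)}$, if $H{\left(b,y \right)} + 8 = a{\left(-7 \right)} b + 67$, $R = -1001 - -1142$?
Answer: $1419$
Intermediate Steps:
$R = 141$ ($R = -1001 + 1142 = 141$)
$H{\left(b,y \right)} = 59 - 3 b$ ($H{\left(b,y \right)} = -8 - \left(-67 + 3 b\right) = 59 - 3 b$)
$\left(R - -1111\right) + H{\left(-36,-63 \right)} = \left(141 - -1111\right) + \left(59 - -108\right) = \left(141 + 1111\right) + \left(59 + 108\right) = 1252 + 167 = 1419$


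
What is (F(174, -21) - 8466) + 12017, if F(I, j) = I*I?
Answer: 33827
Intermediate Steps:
F(I, j) = I²
(F(174, -21) - 8466) + 12017 = (174² - 8466) + 12017 = (30276 - 8466) + 12017 = 21810 + 12017 = 33827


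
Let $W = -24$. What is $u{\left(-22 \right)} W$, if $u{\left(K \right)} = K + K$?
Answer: $1056$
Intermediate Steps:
$u{\left(K \right)} = 2 K$
$u{\left(-22 \right)} W = 2 \left(-22\right) \left(-24\right) = \left(-44\right) \left(-24\right) = 1056$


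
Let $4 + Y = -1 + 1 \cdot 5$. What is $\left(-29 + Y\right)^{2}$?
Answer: $841$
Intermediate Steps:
$Y = 0$ ($Y = -4 + \left(-1 + 1 \cdot 5\right) = -4 + \left(-1 + 5\right) = -4 + 4 = 0$)
$\left(-29 + Y\right)^{2} = \left(-29 + 0\right)^{2} = \left(-29\right)^{2} = 841$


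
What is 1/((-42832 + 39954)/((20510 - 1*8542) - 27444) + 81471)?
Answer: 7738/630424037 ≈ 1.2274e-5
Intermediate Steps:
1/((-42832 + 39954)/((20510 - 1*8542) - 27444) + 81471) = 1/(-2878/((20510 - 8542) - 27444) + 81471) = 1/(-2878/(11968 - 27444) + 81471) = 1/(-2878/(-15476) + 81471) = 1/(-2878*(-1/15476) + 81471) = 1/(1439/7738 + 81471) = 1/(630424037/7738) = 7738/630424037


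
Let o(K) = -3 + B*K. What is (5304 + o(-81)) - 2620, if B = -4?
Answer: 3005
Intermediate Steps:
o(K) = -3 - 4*K
(5304 + o(-81)) - 2620 = (5304 + (-3 - 4*(-81))) - 2620 = (5304 + (-3 + 324)) - 2620 = (5304 + 321) - 2620 = 5625 - 2620 = 3005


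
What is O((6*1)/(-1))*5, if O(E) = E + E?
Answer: -60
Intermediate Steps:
O(E) = 2*E
O((6*1)/(-1))*5 = (2*((6*1)/(-1)))*5 = (2*(6*(-1)))*5 = (2*(-6))*5 = -12*5 = -60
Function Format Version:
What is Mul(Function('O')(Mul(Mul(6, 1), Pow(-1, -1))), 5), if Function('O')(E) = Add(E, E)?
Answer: -60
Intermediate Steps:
Function('O')(E) = Mul(2, E)
Mul(Function('O')(Mul(Mul(6, 1), Pow(-1, -1))), 5) = Mul(Mul(2, Mul(Mul(6, 1), Pow(-1, -1))), 5) = Mul(Mul(2, Mul(6, -1)), 5) = Mul(Mul(2, -6), 5) = Mul(-12, 5) = -60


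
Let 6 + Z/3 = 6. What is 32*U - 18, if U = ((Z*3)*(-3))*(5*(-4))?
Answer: -18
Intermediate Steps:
Z = 0 (Z = -18 + 3*6 = -18 + 18 = 0)
U = 0 (U = ((0*3)*(-3))*(5*(-4)) = (0*(-3))*(-20) = 0*(-20) = 0)
32*U - 18 = 32*0 - 18 = 0 - 18 = -18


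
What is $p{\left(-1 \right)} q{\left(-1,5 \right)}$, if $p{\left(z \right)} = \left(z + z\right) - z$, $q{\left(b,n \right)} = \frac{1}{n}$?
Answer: $- \frac{1}{5} \approx -0.2$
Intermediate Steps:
$p{\left(z \right)} = z$ ($p{\left(z \right)} = 2 z - z = z$)
$p{\left(-1 \right)} q{\left(-1,5 \right)} = - \frac{1}{5}$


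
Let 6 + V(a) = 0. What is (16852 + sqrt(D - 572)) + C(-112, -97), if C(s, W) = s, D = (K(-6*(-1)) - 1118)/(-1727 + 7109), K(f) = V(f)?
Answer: 16740 + I*sqrt(460404386)/897 ≈ 16740.0 + 23.921*I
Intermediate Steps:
V(a) = -6 (V(a) = -6 + 0 = -6)
K(f) = -6
D = -562/2691 (D = (-6 - 1118)/(-1727 + 7109) = -1124/5382 = -1124*1/5382 = -562/2691 ≈ -0.20884)
(16852 + sqrt(D - 572)) + C(-112, -97) = (16852 + sqrt(-562/2691 - 572)) - 112 = (16852 + sqrt(-1539814/2691)) - 112 = (16852 + I*sqrt(460404386)/897) - 112 = 16740 + I*sqrt(460404386)/897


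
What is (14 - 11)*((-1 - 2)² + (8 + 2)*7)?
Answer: 237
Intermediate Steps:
(14 - 11)*((-1 - 2)² + (8 + 2)*7) = 3*((-3)² + 10*7) = 3*(9 + 70) = 3*79 = 237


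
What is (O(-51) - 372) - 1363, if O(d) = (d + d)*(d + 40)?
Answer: -613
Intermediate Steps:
O(d) = 2*d*(40 + d) (O(d) = (2*d)*(40 + d) = 2*d*(40 + d))
(O(-51) - 372) - 1363 = (2*(-51)*(40 - 51) - 372) - 1363 = (2*(-51)*(-11) - 372) - 1363 = (1122 - 372) - 1363 = 750 - 1363 = -613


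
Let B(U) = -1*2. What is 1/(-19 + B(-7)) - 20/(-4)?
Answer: 104/21 ≈ 4.9524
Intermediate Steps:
B(U) = -2
1/(-19 + B(-7)) - 20/(-4) = 1/(-19 - 2) - 20/(-4) = 1/(-21) - 20*(-¼) = -1/21 + 5 = 104/21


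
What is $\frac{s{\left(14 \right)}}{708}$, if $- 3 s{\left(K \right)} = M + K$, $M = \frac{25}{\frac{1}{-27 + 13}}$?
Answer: $\frac{28}{177} \approx 0.15819$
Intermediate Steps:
$M = -350$ ($M = \frac{25}{\frac{1}{-14}} = \frac{25}{- \frac{1}{14}} = 25 \left(-14\right) = -350$)
$s{\left(K \right)} = \frac{350}{3} - \frac{K}{3}$ ($s{\left(K \right)} = - \frac{-350 + K}{3} = \frac{350}{3} - \frac{K}{3}$)
$\frac{s{\left(14 \right)}}{708} = \frac{\frac{350}{3} - \frac{14}{3}}{708} = \left(\frac{350}{3} - \frac{14}{3}\right) \frac{1}{708} = 112 \cdot \frac{1}{708} = \frac{28}{177}$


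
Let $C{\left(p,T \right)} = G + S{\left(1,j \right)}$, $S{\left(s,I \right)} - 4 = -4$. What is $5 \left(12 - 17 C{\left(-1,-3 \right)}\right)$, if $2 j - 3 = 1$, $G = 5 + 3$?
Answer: $-620$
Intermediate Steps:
$G = 8$
$j = 2$ ($j = \frac{3}{2} + \frac{1}{2} \cdot 1 = \frac{3}{2} + \frac{1}{2} = 2$)
$S{\left(s,I \right)} = 0$ ($S{\left(s,I \right)} = 4 - 4 = 0$)
$C{\left(p,T \right)} = 8$ ($C{\left(p,T \right)} = 8 + 0 = 8$)
$5 \left(12 - 17 C{\left(-1,-3 \right)}\right) = 5 \left(12 - 136\right) = 5 \left(-124\right) = -620$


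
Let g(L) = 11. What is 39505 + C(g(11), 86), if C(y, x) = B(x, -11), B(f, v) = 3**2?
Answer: 39514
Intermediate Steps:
B(f, v) = 9
C(y, x) = 9
39505 + C(g(11), 86) = 39505 + 9 = 39514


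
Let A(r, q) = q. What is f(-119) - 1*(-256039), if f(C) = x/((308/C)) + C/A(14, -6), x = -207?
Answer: 33810323/132 ≈ 2.5614e+5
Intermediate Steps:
f(C) = -775*C/924 (f(C) = -207*C/308 + C/(-6) = -207*C/308 + C*(-⅙) = -207*C/308 - C/6 = -775*C/924)
f(-119) - 1*(-256039) = -775/924*(-119) - 1*(-256039) = 13175/132 + 256039 = 33810323/132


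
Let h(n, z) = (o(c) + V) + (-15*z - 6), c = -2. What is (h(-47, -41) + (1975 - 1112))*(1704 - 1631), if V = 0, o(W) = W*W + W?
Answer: 107602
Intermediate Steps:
o(W) = W + W**2 (o(W) = W**2 + W = W + W**2)
h(n, z) = -4 - 15*z (h(n, z) = (-2*(1 - 2) + 0) + (-15*z - 6) = (-2*(-1) + 0) + (-6 - 15*z) = (2 + 0) + (-6 - 15*z) = 2 + (-6 - 15*z) = -4 - 15*z)
(h(-47, -41) + (1975 - 1112))*(1704 - 1631) = ((-4 - 15*(-41)) + (1975 - 1112))*(1704 - 1631) = ((-4 + 615) + 863)*73 = (611 + 863)*73 = 1474*73 = 107602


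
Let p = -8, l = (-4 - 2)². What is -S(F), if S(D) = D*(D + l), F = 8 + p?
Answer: 0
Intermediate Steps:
l = 36 (l = (-6)² = 36)
F = 0 (F = 8 - 8 = 0)
S(D) = D*(36 + D) (S(D) = D*(D + 36) = D*(36 + D))
-S(F) = -0*(36 + 0) = -0*36 = -1*0 = 0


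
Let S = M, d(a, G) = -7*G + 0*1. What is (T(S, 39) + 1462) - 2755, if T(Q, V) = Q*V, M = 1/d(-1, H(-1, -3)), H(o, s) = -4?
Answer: -36165/28 ≈ -1291.6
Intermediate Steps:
d(a, G) = -7*G (d(a, G) = -7*G + 0 = -7*G)
M = 1/28 (M = 1/(-7*(-4)) = 1/28 ≈ 0.035714)
S = 1/28 ≈ 0.035714
(T(S, 39) + 1462) - 2755 = ((1/28)*39 + 1462) - 2755 = (39/28 + 1462) - 2755 = 40975/28 - 2755 = -36165/28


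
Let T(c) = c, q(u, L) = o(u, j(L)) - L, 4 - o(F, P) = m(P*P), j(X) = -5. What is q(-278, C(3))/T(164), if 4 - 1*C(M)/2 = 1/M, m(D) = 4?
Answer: -11/246 ≈ -0.044715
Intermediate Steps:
o(F, P) = 0 (o(F, P) = 4 - 1*4 = 4 - 4 = 0)
C(M) = 8 - 2/M
q(u, L) = -L (q(u, L) = 0 - L = -L)
q(-278, C(3))/T(164) = -(8 - 2/3)/164 = -(8 - 2*⅓)*(1/164) = -(8 - ⅔)*(1/164) = -1*22/3*(1/164) = -22/3*1/164 = -11/246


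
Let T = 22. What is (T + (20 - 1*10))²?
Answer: 1024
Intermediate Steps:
(T + (20 - 1*10))² = (22 + (20 - 1*10))² = (22 + (20 - 10))² = (22 + 10)² = 32² = 1024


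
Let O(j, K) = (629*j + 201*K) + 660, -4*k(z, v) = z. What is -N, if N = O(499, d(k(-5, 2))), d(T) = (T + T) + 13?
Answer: -635293/2 ≈ -3.1765e+5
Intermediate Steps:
k(z, v) = -z/4
d(T) = 13 + 2*T (d(T) = 2*T + 13 = 13 + 2*T)
O(j, K) = 660 + 201*K + 629*j (O(j, K) = (201*K + 629*j) + 660 = 660 + 201*K + 629*j)
N = 635293/2 (N = 660 + 201*(13 + 2*(-1/4*(-5))) + 629*499 = 660 + 201*(13 + 2*(5/4)) + 313871 = 660 + 201*(13 + 5/2) + 313871 = 660 + 201*(31/2) + 313871 = 660 + 6231/2 + 313871 = 635293/2 ≈ 3.1765e+5)
-N = -1*635293/2 = -635293/2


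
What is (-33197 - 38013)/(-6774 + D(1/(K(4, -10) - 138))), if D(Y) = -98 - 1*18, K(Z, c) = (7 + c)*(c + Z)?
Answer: 7121/689 ≈ 10.335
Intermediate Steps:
K(Z, c) = (7 + c)*(Z + c)
D(Y) = -116 (D(Y) = -98 - 18 = -116)
(-33197 - 38013)/(-6774 + D(1/(K(4, -10) - 138))) = (-33197 - 38013)/(-6774 - 116) = -71210/(-6890) = -71210*(-1/6890) = 7121/689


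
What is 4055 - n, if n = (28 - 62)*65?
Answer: 6265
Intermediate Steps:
n = -2210 (n = -34*65 = -2210)
4055 - n = 4055 - 1*(-2210) = 4055 + 2210 = 6265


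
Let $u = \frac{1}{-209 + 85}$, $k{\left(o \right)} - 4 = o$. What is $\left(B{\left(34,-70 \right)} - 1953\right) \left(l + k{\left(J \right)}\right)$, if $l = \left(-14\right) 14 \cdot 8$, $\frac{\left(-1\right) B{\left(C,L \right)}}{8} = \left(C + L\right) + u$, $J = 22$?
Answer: $\frac{79587246}{31} \approx 2.5673 \cdot 10^{6}$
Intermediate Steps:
$k{\left(o \right)} = 4 + o$
$u = - \frac{1}{124}$ ($u = \frac{1}{-124} = - \frac{1}{124} \approx -0.0080645$)
$B{\left(C,L \right)} = \frac{2}{31} - 8 C - 8 L$ ($B{\left(C,L \right)} = - 8 \left(\left(C + L\right) - \frac{1}{124}\right) = - 8 \left(- \frac{1}{124} + C + L\right) = \frac{2}{31} - 8 C - 8 L$)
$l = -1568$ ($l = \left(-196\right) 8 = -1568$)
$\left(B{\left(34,-70 \right)} - 1953\right) \left(l + k{\left(J \right)}\right) = \left(\left(\frac{2}{31} - 272 - -560\right) - 1953\right) \left(-1568 + \left(4 + 22\right)\right) = \left(\left(\frac{2}{31} - 272 + 560\right) - 1953\right) \left(-1568 + 26\right) = \left(\frac{8930}{31} - 1953\right) \left(-1542\right) = \left(- \frac{51613}{31}\right) \left(-1542\right) = \frac{79587246}{31}$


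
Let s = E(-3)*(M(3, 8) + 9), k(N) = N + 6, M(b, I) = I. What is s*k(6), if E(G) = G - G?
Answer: 0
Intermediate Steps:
k(N) = 6 + N
E(G) = 0
s = 0 (s = 0*(8 + 9) = 0*17 = 0)
s*k(6) = 0*(6 + 6) = 0*12 = 0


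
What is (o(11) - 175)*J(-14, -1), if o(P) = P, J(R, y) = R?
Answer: 2296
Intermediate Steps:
(o(11) - 175)*J(-14, -1) = (11 - 175)*(-14) = -164*(-14) = 2296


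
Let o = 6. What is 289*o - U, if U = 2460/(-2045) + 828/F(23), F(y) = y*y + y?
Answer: 1418169/818 ≈ 1733.7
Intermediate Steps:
F(y) = y + y² (F(y) = y² + y = y + y²)
U = 243/818 (U = 2460/(-2045) + 828/((23*(1 + 23))) = 2460*(-1/2045) + 828/((23*24)) = -492/409 + 828/552 = -492/409 + 828*(1/552) = -492/409 + 3/2 = 243/818 ≈ 0.29707)
289*o - U = 289*6 - 1*243/818 = 1734 - 243/818 = 1418169/818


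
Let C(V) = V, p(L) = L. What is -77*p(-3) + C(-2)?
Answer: 229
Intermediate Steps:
-77*p(-3) + C(-2) = -77*(-3) - 2 = 231 - 2 = 229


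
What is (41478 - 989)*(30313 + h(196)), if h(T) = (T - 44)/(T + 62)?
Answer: 158330331517/129 ≈ 1.2274e+9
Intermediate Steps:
h(T) = (-44 + T)/(62 + T)
(41478 - 989)*(30313 + h(196)) = (41478 - 989)*(30313 + (-44 + 196)/(62 + 196)) = 40489*(30313 + 152/258) = 40489*(30313 + (1/258)*152) = 40489*(30313 + 76/129) = 40489*(3910453/129) = 158330331517/129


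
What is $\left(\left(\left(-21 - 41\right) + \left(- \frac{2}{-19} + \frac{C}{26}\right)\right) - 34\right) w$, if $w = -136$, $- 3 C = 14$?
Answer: $\frac{9681976}{741} \approx 13066.0$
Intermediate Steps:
$C = - \frac{14}{3}$ ($C = \left(- \frac{1}{3}\right) 14 = - \frac{14}{3} \approx -4.6667$)
$\left(\left(\left(-21 - 41\right) + \left(- \frac{2}{-19} + \frac{C}{26}\right)\right) - 34\right) w = \left(\left(\left(-21 - 41\right) - \left(- \frac{2}{19} + \frac{7}{39}\right)\right) - 34\right) \left(-136\right) = \left(\left(-62 - \frac{55}{741}\right) - 34\right) \left(-136\right) = \left(- \frac{45997}{741} - 34\right) \left(-136\right) = \left(- \frac{71191}{741}\right) \left(-136\right) = \frac{9681976}{741}$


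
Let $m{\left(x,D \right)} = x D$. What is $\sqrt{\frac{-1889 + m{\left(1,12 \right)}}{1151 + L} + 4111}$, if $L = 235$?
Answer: $\frac{\sqrt{877179226}}{462} \approx 64.107$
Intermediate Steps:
$m{\left(x,D \right)} = D x$
$\sqrt{\frac{-1889 + m{\left(1,12 \right)}}{1151 + L} + 4111} = \sqrt{\frac{-1889 + 12 \cdot 1}{1151 + 235} + 4111} = \sqrt{\frac{-1889 + 12}{1386} + 4111} = \sqrt{\left(-1877\right) \frac{1}{1386} + 4111} = \sqrt{- \frac{1877}{1386} + 4111} = \sqrt{\frac{5695969}{1386}} = \frac{\sqrt{877179226}}{462}$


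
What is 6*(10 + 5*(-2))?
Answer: 0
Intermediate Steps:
6*(10 + 5*(-2)) = 6*(10 - 10) = 6*0 = 0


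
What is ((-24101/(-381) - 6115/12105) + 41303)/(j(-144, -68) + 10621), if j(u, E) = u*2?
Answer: 12718603687/3177056511 ≈ 4.0033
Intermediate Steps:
j(u, E) = 2*u
((-24101/(-381) - 6115/12105) + 41303)/(j(-144, -68) + 10621) = ((-24101/(-381) - 6115/12105) + 41303)/(2*(-144) + 10621) = ((-24101*(-1/381) - 6115*1/12105) + 41303)/(-288 + 10621) = ((24101/381 - 1223/2421) + 41303)/10333 = (19294186/307467 + 41303)*(1/10333) = (12718603687/307467)*(1/10333) = 12718603687/3177056511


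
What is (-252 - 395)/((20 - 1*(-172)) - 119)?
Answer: -647/73 ≈ -8.8630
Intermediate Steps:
(-252 - 395)/((20 - 1*(-172)) - 119) = -647/((20 + 172) - 119) = -647/(192 - 119) = -647/73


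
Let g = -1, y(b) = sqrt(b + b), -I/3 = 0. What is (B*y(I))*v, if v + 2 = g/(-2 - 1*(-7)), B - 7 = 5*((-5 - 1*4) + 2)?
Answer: 0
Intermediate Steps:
I = 0 (I = -3*0 = 0)
y(b) = sqrt(2)*sqrt(b) (y(b) = sqrt(2*b) = sqrt(2)*sqrt(b))
B = -28 (B = 7 + 5*((-5 - 1*4) + 2) = 7 + 5*((-5 - 4) + 2) = 7 + 5*(-9 + 2) = 7 + 5*(-7) = 7 - 35 = -28)
v = -11/5 (v = -2 - 1/(-2 - 1*(-7)) = -2 - 1/(-2 + 7) = -2 - 1/5 = -11/5 ≈ -2.2000)
(B*y(I))*v = -28*sqrt(2)*sqrt(0)*(-11/5) = -28*sqrt(2)*0*(-11/5) = -28*0*(-11/5) = 0*(-11/5) = 0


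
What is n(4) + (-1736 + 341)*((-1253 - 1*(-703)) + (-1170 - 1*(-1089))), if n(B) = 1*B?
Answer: 880249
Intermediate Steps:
n(B) = B
n(4) + (-1736 + 341)*((-1253 - 1*(-703)) + (-1170 - 1*(-1089))) = 4 + (-1736 + 341)*((-1253 - 1*(-703)) + (-1170 - 1*(-1089))) = 4 - 1395*((-1253 + 703) + (-1170 + 1089)) = 4 - 1395*(-550 - 81) = 4 - 1395*(-631) = 4 + 880245 = 880249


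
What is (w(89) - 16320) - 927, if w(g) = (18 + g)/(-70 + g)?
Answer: -327586/19 ≈ -17241.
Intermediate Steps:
w(g) = (18 + g)/(-70 + g)
(w(89) - 16320) - 927 = ((18 + 89)/(-70 + 89) - 16320) - 927 = (107/19 - 16320) - 927 = -309973/19 - 927 = -327586/19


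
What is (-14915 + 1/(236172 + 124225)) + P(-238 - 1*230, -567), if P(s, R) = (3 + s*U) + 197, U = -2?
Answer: -4965910262/360397 ≈ -13779.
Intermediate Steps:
P(s, R) = 200 - 2*s (P(s, R) = (3 + s*(-2)) + 197 = (3 - 2*s) + 197 = 200 - 2*s)
(-14915 + 1/(236172 + 124225)) + P(-238 - 1*230, -567) = (-14915 + 1/(236172 + 124225)) + (200 - 2*(-238 - 1*230)) = (-14915 + 1/360397) + (200 - 2*(-238 - 230)) = (-14915 + 1/360397) + (200 - 2*(-468)) = -5375321254/360397 + (200 + 936) = -5375321254/360397 + 1136 = -4965910262/360397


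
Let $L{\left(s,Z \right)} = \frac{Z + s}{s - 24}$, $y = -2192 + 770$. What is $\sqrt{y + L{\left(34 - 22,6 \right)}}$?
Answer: $\frac{i \sqrt{5694}}{2} \approx 37.729 i$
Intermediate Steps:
$y = -1422$
$L{\left(s,Z \right)} = \frac{Z + s}{-24 + s}$
$\sqrt{y + L{\left(34 - 22,6 \right)}} = \sqrt{-1422 + \frac{6 + \left(34 - 22\right)}{-24 + \left(34 - 22\right)}} = \sqrt{-1422 + \frac{6 + 12}{-24 + 12}} = \sqrt{-1422 + \frac{1}{-12} \cdot 18} = \sqrt{-1422 - \frac{3}{2}} = \sqrt{- \frac{2847}{2}} = \frac{i \sqrt{5694}}{2}$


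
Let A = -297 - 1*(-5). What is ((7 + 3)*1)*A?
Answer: -2920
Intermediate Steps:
A = -292 (A = -297 + 5 = -292)
((7 + 3)*1)*A = ((7 + 3)*1)*(-292) = (10*1)*(-292) = 10*(-292) = -2920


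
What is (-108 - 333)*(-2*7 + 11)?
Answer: 1323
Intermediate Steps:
(-108 - 333)*(-2*7 + 11) = -441*(-14 + 11) = -441*(-3) = 1323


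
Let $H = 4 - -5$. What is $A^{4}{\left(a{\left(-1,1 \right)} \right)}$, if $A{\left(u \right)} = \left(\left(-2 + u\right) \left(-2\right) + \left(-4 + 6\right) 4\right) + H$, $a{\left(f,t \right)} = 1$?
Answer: $130321$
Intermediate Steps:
$H = 9$ ($H = 4 + 5 = 9$)
$A{\left(u \right)} = 21 - 2 u$ ($A{\left(u \right)} = \left(\left(-2 + u\right) \left(-2\right) + \left(-4 + 6\right) 4\right) + 9 = \left(\left(4 - 2 u\right) + 2 \cdot 4\right) + 9 = \left(\left(4 - 2 u\right) + 8\right) + 9 = \left(12 - 2 u\right) + 9 = 21 - 2 u$)
$A^{4}{\left(a{\left(-1,1 \right)} \right)} = \left(21 - 2\right)^{4} = 19^{4} = 130321$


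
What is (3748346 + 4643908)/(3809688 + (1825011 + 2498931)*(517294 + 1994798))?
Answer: 1398709/1810357319392 ≈ 7.7261e-7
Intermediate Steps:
(3748346 + 4643908)/(3809688 + (1825011 + 2498931)*(517294 + 1994798)) = 8392254/(3809688 + 4323942*2512092) = 8392254/(3809688 + 10862140106664) = 8392254/10862143916352 = 8392254*(1/10862143916352) = 1398709/1810357319392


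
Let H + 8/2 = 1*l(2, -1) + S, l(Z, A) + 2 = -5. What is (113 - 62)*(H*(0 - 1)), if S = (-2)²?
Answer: 357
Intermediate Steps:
l(Z, A) = -7 (l(Z, A) = -2 - 5 = -7)
S = 4
H = -7 (H = -4 + (1*(-7) + 4) = -4 + (-7 + 4) = -4 - 3 = -7)
(113 - 62)*(H*(0 - 1)) = (113 - 62)*(-7*(0 - 1)) = 51*(-7*(-1)) = 51*7 = 357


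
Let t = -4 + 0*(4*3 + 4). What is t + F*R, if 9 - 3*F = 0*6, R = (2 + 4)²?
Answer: 104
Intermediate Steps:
R = 36 (R = 6² = 36)
F = 3 (F = 3 - 0*6 = 3 - ⅓*0 = 3 + 0 = 3)
t = -4 (t = -4 + 0*(12 + 4) = -4 + 0*16 = -4 + 0 = -4)
t + F*R = -4 + 3*36 = -4 + 108 = 104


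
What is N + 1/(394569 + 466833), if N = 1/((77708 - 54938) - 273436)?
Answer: -152684/53981048433 ≈ -2.8285e-6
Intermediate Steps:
N = -1/250666 (N = 1/(22770 - 273436) = 1/(-250666) = -1/250666 ≈ -3.9894e-6)
N + 1/(394569 + 466833) = -1/250666 + 1/(394569 + 466833) = -1/250666 + 1/861402 = -152684/53981048433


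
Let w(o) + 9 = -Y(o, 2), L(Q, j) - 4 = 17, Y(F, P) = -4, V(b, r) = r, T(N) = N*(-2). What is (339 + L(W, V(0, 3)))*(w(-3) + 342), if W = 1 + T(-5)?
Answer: 121320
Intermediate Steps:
T(N) = -2*N
W = 11 (W = 1 - 2*(-5) = 1 + 10 = 11)
L(Q, j) = 21 (L(Q, j) = 4 + 17 = 21)
w(o) = -5 (w(o) = -9 - 1*(-4) = -9 + 4 = -5)
(339 + L(W, V(0, 3)))*(w(-3) + 342) = (339 + 21)*(-5 + 342) = 360*337 = 121320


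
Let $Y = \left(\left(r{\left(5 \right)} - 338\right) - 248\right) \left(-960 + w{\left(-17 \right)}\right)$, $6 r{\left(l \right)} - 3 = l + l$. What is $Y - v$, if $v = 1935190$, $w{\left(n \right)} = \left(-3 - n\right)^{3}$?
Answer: $- \frac{8930246}{3} \approx -2.9767 \cdot 10^{6}$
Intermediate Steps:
$r{\left(l \right)} = \frac{1}{2} + \frac{l}{3}$ ($r{\left(l \right)} = \frac{1}{2} + \frac{l + l}{6} = \frac{1}{2} + \frac{2 l}{6} = \frac{1}{2} + \frac{l}{3}$)
$Y = - \frac{3124676}{3}$ ($Y = \left(\left(\left(\frac{1}{2} + \frac{1}{3} \cdot 5\right) - 338\right) - 248\right) \left(-960 - \left(3 - 17\right)^{3}\right) = \left(\left(\left(\frac{1}{2} + \frac{5}{3}\right) - 338\right) - 248\right) \left(-960 - \left(-14\right)^{3}\right) = \left(\left(\frac{13}{6} - 338\right) - 248\right) \left(-960 - -2744\right) = \left(- \frac{2015}{6} - 248\right) \left(-960 + 2744\right) = \left(- \frac{3503}{6}\right) 1784 = - \frac{3124676}{3} \approx -1.0416 \cdot 10^{6}$)
$Y - v = - \frac{3124676}{3} - 1935190 = - \frac{8930246}{3}$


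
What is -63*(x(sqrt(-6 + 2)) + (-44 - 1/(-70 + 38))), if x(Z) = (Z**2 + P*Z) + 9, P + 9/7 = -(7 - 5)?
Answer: 78561/32 + 414*I ≈ 2455.0 + 414.0*I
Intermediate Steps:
P = -23/7 (P = -9/7 - (7 - 5) = -9/7 - 1*2 = -9/7 - 2 = -23/7 ≈ -3.2857)
x(Z) = 9 + Z**2 - 23*Z/7 (x(Z) = (Z**2 - 23*Z/7) + 9 = 9 + Z**2 - 23*Z/7)
-63*(x(sqrt(-6 + 2)) + (-44 - 1/(-70 + 38))) = -63*((9 + (sqrt(-6 + 2))**2 - 23*sqrt(-6 + 2)/7) + (-44 - 1/(-70 + 38))) = -63*((9 + (sqrt(-4))**2 - 46*I/7) + (-44 - 1/(-32))) = -63*((9 + (2*I)**2 - 46*I/7) + (-44 - 1*(-1/32))) = -63*((9 - 4 - 46*I/7) + (-44 + 1/32)) = -63*((5 - 46*I/7) - 1407/32) = -63*(-1247/32 - 46*I/7) = 78561/32 + 414*I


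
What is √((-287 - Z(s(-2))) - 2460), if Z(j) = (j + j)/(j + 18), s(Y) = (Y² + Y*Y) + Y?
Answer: I*√10990/2 ≈ 52.417*I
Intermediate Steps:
s(Y) = Y + 2*Y² (s(Y) = (Y² + Y²) + Y = 2*Y² + Y = Y + 2*Y²)
Z(j) = 2*j/(18 + j) (Z(j) = (2*j)/(18 + j) = 2*j/(18 + j))
√((-287 - Z(s(-2))) - 2460) = √((-287 - 2*(-2*(1 + 2*(-2)))/(18 - 2*(1 + 2*(-2)))) - 2460) = √((-287 - 2*(-2*(1 - 4))/(18 - 2*(1 - 4))) - 2460) = √((-287 - 2*(-2*(-3))/(18 - 2*(-3))) - 2460) = √((-287 - 2*6/(18 + 6)) - 2460) = √((-287 - 2*6/24) - 2460) = √((-287 - 1*½) - 2460) = √((-287 - ½) - 2460) = √(-575/2 - 2460) = √(-5495/2) = I*√10990/2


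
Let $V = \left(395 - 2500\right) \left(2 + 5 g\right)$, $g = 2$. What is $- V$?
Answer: $25260$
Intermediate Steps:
$V = -25260$ ($V = \left(395 - 2500\right) \left(2 + 5 \cdot 2\right) = - 2105 \left(2 + 10\right) = \left(-2105\right) 12 = -25260$)
$- V = \left(-1\right) \left(-25260\right) = 25260$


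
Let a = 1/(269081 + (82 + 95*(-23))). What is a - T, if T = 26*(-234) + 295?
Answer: 1545535643/266978 ≈ 5789.0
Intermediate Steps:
T = -5789 (T = -6084 + 295 = -5789)
a = 1/266978 (a = 1/(269081 + (82 - 2185)) = 1/(269081 - 2103) = 1/266978 ≈ 3.7456e-6)
a - T = 1/266978 - 1*(-5789) = 1/266978 + 5789 = 1545535643/266978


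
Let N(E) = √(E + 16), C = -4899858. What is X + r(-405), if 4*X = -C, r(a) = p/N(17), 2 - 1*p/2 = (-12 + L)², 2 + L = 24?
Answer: 2449929/2 - 196*√33/33 ≈ 1.2249e+6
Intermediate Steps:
L = 22 (L = -2 + 24 = 22)
N(E) = √(16 + E)
p = -196 (p = 4 - 2*(-12 + 22)² = 4 - 2*10² = 4 - 2*100 = 4 - 200 = -196)
r(a) = -196*√33/33 (r(a) = -196/√(16 + 17) = -196*√33/33)
X = 2449929/2 (X = (-1*(-4899858))/4 = (¼)*4899858 = 2449929/2 ≈ 1.2250e+6)
X + r(-405) = 2449929/2 - 196*√33/33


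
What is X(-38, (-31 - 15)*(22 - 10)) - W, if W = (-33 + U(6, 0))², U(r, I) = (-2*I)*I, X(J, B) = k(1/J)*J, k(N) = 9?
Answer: -1431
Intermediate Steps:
X(J, B) = 9*J
U(r, I) = -2*I²
W = 1089 (W = (-33 - 2*0²)² = (-33 - 2*0)² = (-33 + 0)² = (-33)² = 1089)
X(-38, (-31 - 15)*(22 - 10)) - W = 9*(-38) - 1*1089 = -342 - 1089 = -1431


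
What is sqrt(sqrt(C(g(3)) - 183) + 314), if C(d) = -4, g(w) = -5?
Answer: sqrt(314 + I*sqrt(187)) ≈ 17.724 + 0.3858*I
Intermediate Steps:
sqrt(sqrt(C(g(3)) - 183) + 314) = sqrt(sqrt(-4 - 183) + 314) = sqrt(sqrt(-187) + 314) = sqrt(I*sqrt(187) + 314) = sqrt(314 + I*sqrt(187))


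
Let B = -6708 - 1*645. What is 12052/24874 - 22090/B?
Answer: 319042508/91449261 ≈ 3.4887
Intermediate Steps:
B = -7353 (B = -6708 - 645 = -7353)
12052/24874 - 22090/B = 12052/24874 - 22090/(-7353) = 12052*(1/24874) - 22090*(-1/7353) = 6026/12437 + 22090/7353 = 319042508/91449261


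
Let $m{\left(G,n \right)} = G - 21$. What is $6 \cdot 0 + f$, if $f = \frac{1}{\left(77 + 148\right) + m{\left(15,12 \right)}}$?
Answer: $\frac{1}{219} \approx 0.0045662$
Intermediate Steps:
$m{\left(G,n \right)} = -21 + G$
$f = \frac{1}{219}$ ($f = \frac{1}{\left(77 + 148\right) + \left(-21 + 15\right)} = \frac{1}{225 - 6} = \frac{1}{219} \approx 0.0045662$)
$6 \cdot 0 + f = 6 \cdot 0 + \frac{1}{219} = 0 + \frac{1}{219} = \frac{1}{219}$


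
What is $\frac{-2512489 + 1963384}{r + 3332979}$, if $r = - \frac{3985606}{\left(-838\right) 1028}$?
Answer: $- \frac{236517094860}{1435622703431} \approx -0.16475$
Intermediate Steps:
$r = \frac{1992803}{430732}$ ($r = - \frac{3985606}{-861464} = \left(-3985606\right) \left(- \frac{1}{861464}\right) = \frac{1992803}{430732} \approx 4.6265$)
$\frac{-2512489 + 1963384}{r + 3332979} = \frac{-2512489 + 1963384}{\frac{1992803}{430732} + 3332979} = - \frac{549105}{\frac{1435622703431}{430732}} = \left(-549105\right) \frac{430732}{1435622703431} = - \frac{236517094860}{1435622703431}$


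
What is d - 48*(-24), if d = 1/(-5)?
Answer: 5759/5 ≈ 1151.8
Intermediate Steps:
d = -1/5 ≈ -0.20000
d - 48*(-24) = -1/5 - 48*(-24) = -1/5 + 1152 = 5759/5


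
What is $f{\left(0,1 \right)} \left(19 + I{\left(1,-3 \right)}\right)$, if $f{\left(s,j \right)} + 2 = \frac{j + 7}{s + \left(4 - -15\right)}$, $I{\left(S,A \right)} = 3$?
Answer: $- \frac{660}{19} \approx -34.737$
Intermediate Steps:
$f{\left(s,j \right)} = -2 + \frac{7 + j}{19 + s}$ ($f{\left(s,j \right)} = -2 + \frac{j + 7}{s + \left(4 - -15\right)} = -2 + \frac{7 + j}{s + \left(4 + 15\right)} = -2 + \frac{7 + j}{s + 19} = -2 + \frac{7 + j}{19 + s}$)
$f{\left(0,1 \right)} \left(19 + I{\left(1,-3 \right)}\right) = \frac{-31 + 1 - 0}{19 + 0} \left(19 + 3\right) = \frac{-31 + 1 + 0}{19} \cdot 22 = \frac{1}{19} \left(-30\right) 22 = \left(- \frac{30}{19}\right) 22 = - \frac{660}{19}$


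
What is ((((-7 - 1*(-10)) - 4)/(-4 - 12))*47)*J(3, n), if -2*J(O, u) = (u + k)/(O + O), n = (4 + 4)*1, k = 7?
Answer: -235/64 ≈ -3.6719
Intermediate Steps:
n = 8 (n = 8*1 = 8)
J(O, u) = -(7 + u)/(4*O) (J(O, u) = -(u + 7)/(2*(O + O)) = -(7 + u)/(2*(2*O)) = -(7 + u)*1/(2*O)/2 = -(7 + u)/(4*O))
((((-7 - 1*(-10)) - 4)/(-4 - 12))*47)*J(3, n) = ((((-7 - 1*(-10)) - 4)/(-4 - 12))*47)*((¼)*(-7 - 1*8)/3) = ((((-7 + 10) - 4)/(-16))*47)*((¼)*(⅓)*(-7 - 8)) = (((3 - 4)*(-1/16))*47)*((¼)*(⅓)*(-15)) = (-1*(-1/16)*47)*(-5/4) = ((1/16)*47)*(-5/4) = (47/16)*(-5/4) = -235/64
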